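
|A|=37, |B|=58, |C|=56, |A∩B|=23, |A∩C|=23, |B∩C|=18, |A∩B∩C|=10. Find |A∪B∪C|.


|A∪B∪C| = 37+58+56-23-23-18+10 = 97

|A∪B∪C| = 97


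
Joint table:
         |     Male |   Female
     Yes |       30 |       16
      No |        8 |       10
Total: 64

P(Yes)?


P(Yes) = (30+16)/64 = 46/64 = 23/32

P(Yes) = 23/32 ≈ 71.88%


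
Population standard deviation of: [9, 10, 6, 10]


Mean = 35/4
  (9-35/4)²=1/16
  (10-35/4)²=25/16
  (6-35/4)²=121/16
  (10-35/4)²=25/16
Σ(x-μ)² = 43/4
σ² = (43/4)/4 = 43/16

σ = √(43/16) ≈ 1.6394


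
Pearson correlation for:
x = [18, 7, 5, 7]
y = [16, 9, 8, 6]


n=4, Σx=37, Σy=39, Σxy=433, Σx²=447, Σy²=437
r = (4×433 - 37×39)/√((4×447 - 37²)(4×437 - 39²))
= 289/√(419×227) = 289/√95113 ≈ 289/308.4040 ≈ 0.9371

r ≈ 0.9371


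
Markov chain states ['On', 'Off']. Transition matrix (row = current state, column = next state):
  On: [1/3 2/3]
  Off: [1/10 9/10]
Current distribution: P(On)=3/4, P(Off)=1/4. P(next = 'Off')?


P(next=Off) = Σᵢ P(now=i)×P(i→Off)
= 3/4×2/3 + 1/4×9/10
= 1/2 + 9/40 = 29/40

P = 29/40 ≈ 0.7250


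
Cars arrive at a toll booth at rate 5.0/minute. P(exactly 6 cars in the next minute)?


Poisson(λ=5.0): P(X=6) = e^(-λ)×λ^k/k!
= e^(-5.0) × 5.0^6 / 6!
≈ 0.006737946999 × 15625 / 720 ≈ 0.146223

P(X=6) ≈ 0.146223 ≈ 14.62%


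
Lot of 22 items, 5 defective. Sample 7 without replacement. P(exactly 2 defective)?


Hypergeometric: C(5,2)×C(17,5)/C(22,7)
= 10×6188/170544 = 455/1254

P(X=2) = 455/1254 ≈ 36.28%


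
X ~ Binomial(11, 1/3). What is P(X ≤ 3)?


P(X ≤ 3) = Σ P(X=i) for i=0..3
P(X=0) = 2048/177147
P(X=1) = 11264/177147
P(X=2) = 28160/177147
P(X=3) = 14080/59049
Sum = 27904/59049

P(X ≤ 3) = 27904/59049 ≈ 47.26%


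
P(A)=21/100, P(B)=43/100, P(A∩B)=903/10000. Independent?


P(A)×P(B) = 903/10000
P(A∩B) = 903/10000
Equal ✓ → Independent

Yes, independent


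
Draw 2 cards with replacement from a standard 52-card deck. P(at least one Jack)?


P(not a Jack) = 48/52 = 12/13
P(none in 2 draws) = (12/13)^2 = 144/169
P(≥1 Jack) = 1 - 144/169 = 25/169

P = 25/169 ≈ 14.79%


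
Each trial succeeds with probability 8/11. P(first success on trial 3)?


Geometric: P(X=3) = (1-p)^(k-1)×p = (3/11)^2×8/11 = 72/1331

P(X=3) = 72/1331 ≈ 5.41%


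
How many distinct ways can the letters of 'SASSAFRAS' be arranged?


Letters: 9, freq: {'S': 4, 'A': 3, 'F': 1, 'R': 1}
9!/(4!×3!×1!×1!) = 362880/144 = 2520

2520


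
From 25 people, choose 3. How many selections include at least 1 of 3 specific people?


Complement: C(25,3) - C(22,3) = 2300 - 1540 = 760

760


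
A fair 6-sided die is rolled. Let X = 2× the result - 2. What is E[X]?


E[die] = (1+6)/2 = 7/2
E[X] = 2×7/2 - 2 = 5

E[X] = 5


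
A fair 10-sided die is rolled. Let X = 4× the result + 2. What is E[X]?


E[die] = (1+10)/2 = 11/2
E[X] = 4×11/2 + 2 = 24

E[X] = 24


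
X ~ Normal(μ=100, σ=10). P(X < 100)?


z = (100-100)/10 = 0.0
P(Z < 0.0) = 0.5000

P(X < 100) ≈ 0.5000


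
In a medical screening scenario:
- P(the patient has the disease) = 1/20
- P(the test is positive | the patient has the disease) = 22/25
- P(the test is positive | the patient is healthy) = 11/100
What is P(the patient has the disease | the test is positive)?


Using Bayes' theorem:
P(A|B) = P(B|A)·P(A) / P(B)

P(the test is positive) = 22/25 × 1/20 + 11/100 × 19/20
= 11/250 + 209/2000 = 297/2000

P(the patient has the disease|the test is positive) = (11/250) / (297/2000) = 8/27

P(the patient has the disease|the test is positive) = 8/27 ≈ 29.63%


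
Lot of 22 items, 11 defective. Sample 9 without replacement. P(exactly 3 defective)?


Hypergeometric: C(11,3)×C(11,6)/C(22,9)
= 165×462/497420 = 99/646

P(X=3) = 99/646 ≈ 15.33%


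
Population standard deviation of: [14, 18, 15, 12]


Mean = 59/4
  (14-59/4)²=9/16
  (18-59/4)²=169/16
  (15-59/4)²=1/16
  (12-59/4)²=121/16
Σ(x-μ)² = 75/4
σ² = (75/4)/4 = 75/16

σ = √(75/16) ≈ 2.1651


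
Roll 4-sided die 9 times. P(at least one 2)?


P(no 2)^9 = (3/4)^9 = 19683/262144
P(≥1) = 1 - 19683/262144 = 242461/262144

P = 242461/262144 ≈ 92.49%


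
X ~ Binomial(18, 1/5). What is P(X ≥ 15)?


P(X ≥ 15) = Σ P(X=i) for i=15..18
P(X=15) = 52224/3814697265625
P(X=16) = 2448/3814697265625
P(X=17) = 72/3814697265625
P(X=18) = 1/3814697265625
Sum = 10949/762939453125

P(X ≥ 15) = 10949/762939453125 ≈ 0.00%


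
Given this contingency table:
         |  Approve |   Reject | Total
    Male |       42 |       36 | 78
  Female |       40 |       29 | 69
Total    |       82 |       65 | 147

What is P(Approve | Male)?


P(Approve | Male) = 42/(42+36) = 42/78 = 7/13

P(Approve|Male) = 7/13 ≈ 53.85%


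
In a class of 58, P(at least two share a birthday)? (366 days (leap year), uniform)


P(all different) = Π(366-i)/366 for i=0..57
= 0.008451
P(match) = 1 - 0.008451 = 0.991549

P ≈ 0.9915 ≈ 99.15%


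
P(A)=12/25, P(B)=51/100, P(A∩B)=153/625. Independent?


P(A)×P(B) = 153/625
P(A∩B) = 153/625
Equal ✓ → Independent

Yes, independent


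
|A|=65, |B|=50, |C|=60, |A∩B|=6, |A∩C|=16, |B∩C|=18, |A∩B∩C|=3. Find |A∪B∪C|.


|A∪B∪C| = 65+50+60-6-16-18+3 = 138

|A∪B∪C| = 138


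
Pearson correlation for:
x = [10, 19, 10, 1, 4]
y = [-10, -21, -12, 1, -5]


n=5, Σx=44, Σy=-47, Σxy=-638, Σx²=578, Σy²=711
r = (5×(-638) - 44×(-47))/√((5×578 - 44²)(5×711 - (-47)²))
= -1122/√(954×1346) = -1122/√1284084 ≈ -1122/1133.1743 ≈ -0.9901

r ≈ -0.9901


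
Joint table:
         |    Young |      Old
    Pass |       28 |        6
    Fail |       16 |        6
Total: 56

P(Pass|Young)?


P(Pass|Young) = 28/(28+16) = 28/44 = 7/11

P = 7/11 ≈ 63.64%


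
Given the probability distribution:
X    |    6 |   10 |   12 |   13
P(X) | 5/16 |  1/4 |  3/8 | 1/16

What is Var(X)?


E[X] = 155/16
E[X²] = 1613/16
Var(X) = E[X²] - (E[X])² = 1613/16 - 24025/256 = 1783/256

Var(X) = 1783/256 ≈ 6.9648


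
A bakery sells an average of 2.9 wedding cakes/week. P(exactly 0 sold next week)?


Poisson(λ=2.9): P(X=0) = e^(-λ)×λ^k/k!
= e^(-2.9) × 2.9^0 / 0!
≈ 0.05502322006 × 1 / 1 ≈ 0.055023

P(X=0) ≈ 0.055023 ≈ 5.50%


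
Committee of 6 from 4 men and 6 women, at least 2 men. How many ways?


Count by #men:
  2M,4W: C(4,2)×C(6,4)=90
  3M,3W: C(4,3)×C(6,3)=80
  4M,2W: C(4,4)×C(6,2)=15
Total = 185

185


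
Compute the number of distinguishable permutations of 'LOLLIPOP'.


Letters: 8, freq: {'L': 3, 'O': 2, 'I': 1, 'P': 2}
8!/(3!×2!×1!×2!) = 40320/24 = 1680

1680


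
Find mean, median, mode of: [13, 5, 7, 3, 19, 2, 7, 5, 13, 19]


Sorted: [2, 3, 5, 5, 7, 7, 13, 13, 19, 19]
Mean = 93/10
Median = 7
Freq: {13: 2, 5: 2, 7: 2, 3: 1, 19: 2, 2: 1}
Mode: [5, 7, 13, 19]

Mean=93/10, Median=7, Mode=[5, 7, 13, 19]


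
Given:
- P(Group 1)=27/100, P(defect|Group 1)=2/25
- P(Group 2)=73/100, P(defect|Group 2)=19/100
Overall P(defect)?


P(B) = Σ P(B|Aᵢ)×P(Aᵢ)
  2/25×27/100 = 27/1250
  19/100×73/100 = 1387/10000
Sum = 1603/10000

P(defect) = 1603/10000 ≈ 16.03%


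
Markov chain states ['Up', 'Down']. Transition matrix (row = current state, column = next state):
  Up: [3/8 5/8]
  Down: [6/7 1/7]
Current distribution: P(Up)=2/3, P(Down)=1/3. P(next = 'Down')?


P(next=Down) = Σᵢ P(now=i)×P(i→Down)
= 2/3×5/8 + 1/3×1/7
= 5/12 + 1/21 = 13/28

P = 13/28 ≈ 0.4643


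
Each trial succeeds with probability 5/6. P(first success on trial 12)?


Geometric: P(X=12) = (1-p)^(k-1)×p = (1/6)^11×5/6 = 5/2176782336

P(X=12) = 5/2176782336 ≈ 0.00%


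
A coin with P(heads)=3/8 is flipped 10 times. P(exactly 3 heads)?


Binomial: P(X=3) = C(10,3)×p^3×(1-p)^7
= 120 × 27/512 × 78125/2097152 = 31640625/134217728

P(X=3) = 31640625/134217728 ≈ 23.57%


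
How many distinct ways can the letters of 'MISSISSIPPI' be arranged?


Letters: 11, freq: {'M': 1, 'I': 4, 'S': 4, 'P': 2}
11!/(1!×4!×4!×2!) = 39916800/1152 = 34650

34650


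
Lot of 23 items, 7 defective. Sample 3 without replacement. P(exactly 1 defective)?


Hypergeometric: C(7,1)×C(16,2)/C(23,3)
= 7×120/1771 = 120/253

P(X=1) = 120/253 ≈ 47.43%


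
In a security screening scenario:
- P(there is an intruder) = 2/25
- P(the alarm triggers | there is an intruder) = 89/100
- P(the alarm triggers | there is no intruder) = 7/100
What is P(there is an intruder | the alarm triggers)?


Using Bayes' theorem:
P(A|B) = P(B|A)·P(A) / P(B)

P(the alarm triggers) = 89/100 × 2/25 + 7/100 × 23/25
= 89/1250 + 161/2500 = 339/2500

P(there is an intruder|the alarm triggers) = (89/1250) / (339/2500) = 178/339

P(there is an intruder|the alarm triggers) = 178/339 ≈ 52.51%


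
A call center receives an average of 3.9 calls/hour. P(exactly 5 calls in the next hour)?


Poisson(λ=3.9): P(X=5) = e^(-λ)×λ^k/k!
= e^(-3.9) × 3.9^5 / 5!
≈ 0.02024191145 × 902.24199 / 120 ≈ 0.152193

P(X=5) ≈ 0.152193 ≈ 15.22%


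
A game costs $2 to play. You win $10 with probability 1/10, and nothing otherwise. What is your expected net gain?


E[gain] = (10-2)×1/10 + (-2)×9/10
= 4/5 - 9/5 = -1

Expected net gain = $-1 ≈ $-1.00


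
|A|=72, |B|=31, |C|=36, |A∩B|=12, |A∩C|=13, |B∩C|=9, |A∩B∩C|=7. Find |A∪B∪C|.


|A∪B∪C| = 72+31+36-12-13-9+7 = 112

|A∪B∪C| = 112


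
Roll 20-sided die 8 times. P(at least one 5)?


P(no 5)^8 = (19/20)^8 = 16983563041/25600000000
P(≥1) = 1 - 16983563041/25600000000 = 8616436959/25600000000

P = 8616436959/25600000000 ≈ 33.66%


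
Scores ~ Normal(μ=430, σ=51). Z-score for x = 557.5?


z = (x - μ)/σ = (557.5 - 430)/51 = 2.5

z = 2.5


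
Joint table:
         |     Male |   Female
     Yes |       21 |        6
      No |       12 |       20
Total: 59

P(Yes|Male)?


P(Yes|Male) = 21/(21+12) = 21/33 = 7/11

P = 7/11 ≈ 63.64%


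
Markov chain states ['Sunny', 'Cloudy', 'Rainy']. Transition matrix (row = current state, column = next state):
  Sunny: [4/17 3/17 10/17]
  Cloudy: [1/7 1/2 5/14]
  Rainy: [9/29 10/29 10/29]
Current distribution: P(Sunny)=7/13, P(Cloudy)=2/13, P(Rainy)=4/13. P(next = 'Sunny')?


P(next=Sunny) = Σᵢ P(now=i)×P(i→Sunny)
= 7/13×4/17 + 2/13×1/7 + 4/13×9/29
= 28/221 + 2/91 + 36/377 = 10954/44863

P = 10954/44863 ≈ 0.2442


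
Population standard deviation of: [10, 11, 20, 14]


Mean = 55/4
  (10-55/4)²=225/16
  (11-55/4)²=121/16
  (20-55/4)²=625/16
  (14-55/4)²=1/16
Σ(x-μ)² = 243/4
σ² = (243/4)/4 = 243/16

σ = √(243/16) ≈ 3.8971


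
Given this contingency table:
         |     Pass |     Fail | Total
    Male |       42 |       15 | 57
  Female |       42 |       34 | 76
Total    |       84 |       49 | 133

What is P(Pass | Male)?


P(Pass | Male) = 42/(42+15) = 42/57 = 14/19

P(Pass|Male) = 14/19 ≈ 73.68%


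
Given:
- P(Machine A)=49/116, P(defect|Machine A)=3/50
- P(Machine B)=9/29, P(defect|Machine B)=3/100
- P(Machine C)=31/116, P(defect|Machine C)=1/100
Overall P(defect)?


P(B) = Σ P(B|Aᵢ)×P(Aᵢ)
  3/50×49/116 = 147/5800
  3/100×9/29 = 27/2900
  1/100×31/116 = 31/11600
Sum = 433/11600

P(defect) = 433/11600 ≈ 3.73%


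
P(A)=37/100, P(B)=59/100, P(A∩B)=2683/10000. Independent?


P(A)×P(B) = 2183/10000
P(A∩B) = 2683/10000
Not equal → NOT independent

No, not independent


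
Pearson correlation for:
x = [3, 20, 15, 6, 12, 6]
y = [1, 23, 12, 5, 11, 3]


n=6, Σx=62, Σy=55, Σxy=823, Σx²=850, Σy²=829
r = (6×823 - 62×55)/√((6×850 - 62²)(6×829 - 55²))
= 1528/√(1256×1949) = 1528/√2447944 ≈ 1528/1564.5907 ≈ 0.9766

r ≈ 0.9766


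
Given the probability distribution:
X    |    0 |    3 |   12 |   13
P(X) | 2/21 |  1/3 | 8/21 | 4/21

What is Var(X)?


E[X] = 169/21
E[X²] = 1891/21
Var(X) = E[X²] - (E[X])² = 1891/21 - 28561/441 = 11150/441

Var(X) = 11150/441 ≈ 25.2834


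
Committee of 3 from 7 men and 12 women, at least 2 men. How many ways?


Count by #men:
  2M,1W: C(7,2)×C(12,1)=252
  3M,0W: C(7,3)×C(12,0)=35
Total = 287

287


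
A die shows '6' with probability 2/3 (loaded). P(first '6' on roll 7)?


Geometric: P(X=7) = (1-p)^(k-1)×p = (1/3)^6×2/3 = 2/2187

P(X=7) = 2/2187 ≈ 0.09%


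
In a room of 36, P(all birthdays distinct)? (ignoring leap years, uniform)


P(all different) = Π(365-i)/365 for i=0..35
= (365/365)×(364/365)×...×(330/365)
= 0.167818

P ≈ 0.1678 ≈ 16.78%


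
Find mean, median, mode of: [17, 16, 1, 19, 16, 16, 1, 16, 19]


Sorted: [1, 1, 16, 16, 16, 16, 17, 19, 19]
Mean = 121/9
Median = 16
Freq: {17: 1, 16: 4, 1: 2, 19: 2}
Mode: [16]

Mean=121/9, Median=16, Mode=16


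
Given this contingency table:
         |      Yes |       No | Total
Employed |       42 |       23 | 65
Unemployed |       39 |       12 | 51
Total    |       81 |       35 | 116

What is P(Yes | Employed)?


P(Yes | Employed) = 42/(42+23) = 42/65

P(Yes|Employed) = 42/65 ≈ 64.62%


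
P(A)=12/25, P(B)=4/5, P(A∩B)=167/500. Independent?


P(A)×P(B) = 48/125
P(A∩B) = 167/500
Not equal → NOT independent

No, not independent


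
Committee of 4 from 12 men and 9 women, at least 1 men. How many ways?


Count by #men:
  1M,3W: C(12,1)×C(9,3)=1008
  2M,2W: C(12,2)×C(9,2)=2376
  3M,1W: C(12,3)×C(9,1)=1980
  4M,0W: C(12,4)×C(9,0)=495
Total = 5859

5859


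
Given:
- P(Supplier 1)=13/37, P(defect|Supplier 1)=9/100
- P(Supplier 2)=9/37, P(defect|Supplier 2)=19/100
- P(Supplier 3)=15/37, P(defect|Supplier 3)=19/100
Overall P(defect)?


P(B) = Σ P(B|Aᵢ)×P(Aᵢ)
  9/100×13/37 = 117/3700
  19/100×9/37 = 171/3700
  19/100×15/37 = 57/740
Sum = 573/3700

P(defect) = 573/3700 ≈ 15.49%


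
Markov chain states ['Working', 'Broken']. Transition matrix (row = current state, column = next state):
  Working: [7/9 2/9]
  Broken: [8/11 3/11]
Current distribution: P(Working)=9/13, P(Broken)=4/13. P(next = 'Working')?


P(next=Working) = Σᵢ P(now=i)×P(i→Working)
= 9/13×7/9 + 4/13×8/11
= 7/13 + 32/143 = 109/143

P = 109/143 ≈ 0.7622


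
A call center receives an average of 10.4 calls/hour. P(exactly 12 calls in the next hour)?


Poisson(λ=10.4): P(X=12) = e^(-λ)×λ^k/k!
= e^(-10.4) × 10.4^12 / 12!
≈ 3.043248301e-05 × 1.60103221857e+12 / 479001600 ≈ 0.101719

P(X=12) ≈ 0.101719 ≈ 10.17%


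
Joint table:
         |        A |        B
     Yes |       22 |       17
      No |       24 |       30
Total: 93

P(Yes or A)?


P(Yes∨A) = P(Yes) + P(A) - P(Yes∧A)
= (39 + 46 - 22)/93 = 63/93 = 21/31

P = 21/31 ≈ 67.74%


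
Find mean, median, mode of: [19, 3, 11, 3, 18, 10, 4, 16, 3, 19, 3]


Sorted: [3, 3, 3, 3, 4, 10, 11, 16, 18, 19, 19]
Mean = 109/11
Median = 10
Freq: {19: 2, 3: 4, 11: 1, 18: 1, 10: 1, 4: 1, 16: 1}
Mode: [3]

Mean=109/11, Median=10, Mode=3


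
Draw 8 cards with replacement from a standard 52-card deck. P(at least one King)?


P(not a King) = 48/52 = 12/13
P(none in 8 draws) = (12/13)^8 = 429981696/815730721
P(≥1 King) = 1 - 429981696/815730721 = 385749025/815730721

P = 385749025/815730721 ≈ 47.29%


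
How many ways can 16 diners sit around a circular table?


Circular arrangements of 16 distinct objects: fix one position to break rotational symmetry.
(n-1)! = 15! = 1307674368000

1307674368000


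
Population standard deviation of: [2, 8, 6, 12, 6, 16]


Mean = 50/6 = 25/3
  (2-25/3)²=361/9
  (8-25/3)²=1/9
  (6-25/3)²=49/9
  (12-25/3)²=121/9
  (6-25/3)²=49/9
  (16-25/3)²=529/9
Σ(x-μ)² = 370/3
σ² = (370/3)/6 = 185/9

σ = √(185/9) ≈ 4.5338


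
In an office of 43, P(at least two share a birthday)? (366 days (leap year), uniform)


P(all different) = Π(366-i)/366 for i=0..42
= 0.076637
P(match) = 1 - 0.076637 = 0.923363

P ≈ 0.9234 ≈ 92.34%


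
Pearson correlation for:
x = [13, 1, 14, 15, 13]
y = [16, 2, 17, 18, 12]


n=5, Σx=56, Σy=65, Σxy=874, Σx²=760, Σy²=1017
r = (5×874 - 56×65)/√((5×760 - 56²)(5×1017 - 65²))
= 730/√(664×860) = 730/√571040 ≈ 730/755.6719 ≈ 0.9660

r ≈ 0.9660


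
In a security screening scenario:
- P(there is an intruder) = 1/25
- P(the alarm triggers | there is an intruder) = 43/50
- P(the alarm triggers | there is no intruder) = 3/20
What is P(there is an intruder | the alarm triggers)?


Using Bayes' theorem:
P(A|B) = P(B|A)·P(A) / P(B)

P(the alarm triggers) = 43/50 × 1/25 + 3/20 × 24/25
= 43/1250 + 18/125 = 223/1250

P(there is an intruder|the alarm triggers) = (43/1250) / (223/1250) = 43/223

P(there is an intruder|the alarm triggers) = 43/223 ≈ 19.28%


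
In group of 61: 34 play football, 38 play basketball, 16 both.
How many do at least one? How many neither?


|A∪B| = 34+38-16 = 56
Neither = 61-56 = 5

At least one: 56; Neither: 5


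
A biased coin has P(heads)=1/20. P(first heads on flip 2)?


Geometric: P(X=2) = (1-p)^(k-1)×p = (19/20)^1×1/20 = 19/400

P(X=2) = 19/400 ≈ 4.75%


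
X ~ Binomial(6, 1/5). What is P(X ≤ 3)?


P(X ≤ 3) = Σ P(X=i) for i=0..3
P(X=0) = 4096/15625
P(X=1) = 6144/15625
P(X=2) = 768/3125
P(X=3) = 256/3125
Sum = 3072/3125

P(X ≤ 3) = 3072/3125 ≈ 98.30%


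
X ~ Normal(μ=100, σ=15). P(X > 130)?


z = (130-100)/15 = 2.0
P(X > 130) = 1 - P(Z ≤ 2.0) = 1 - 0.9772 = 0.0228

P(X > 130) ≈ 0.0228


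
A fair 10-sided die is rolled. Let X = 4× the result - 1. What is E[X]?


E[die] = (1+10)/2 = 11/2
E[X] = 4×11/2 - 1 = 21

E[X] = 21


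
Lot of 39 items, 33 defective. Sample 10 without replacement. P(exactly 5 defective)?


Hypergeometric: C(33,5)×C(6,5)/C(39,10)
= 237336×6/635745396 = 348/155363

P(X=5) = 348/155363 ≈ 0.22%


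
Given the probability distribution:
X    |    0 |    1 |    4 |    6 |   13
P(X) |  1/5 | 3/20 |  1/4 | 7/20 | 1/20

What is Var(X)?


E[X] = 39/10
E[X²] = 126/5
Var(X) = E[X²] - (E[X])² = 126/5 - 1521/100 = 999/100

Var(X) = 999/100 ≈ 9.9900


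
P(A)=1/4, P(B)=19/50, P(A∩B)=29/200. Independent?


P(A)×P(B) = 19/200
P(A∩B) = 29/200
Not equal → NOT independent

No, not independent


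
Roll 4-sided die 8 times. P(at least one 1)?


P(no 1)^8 = (3/4)^8 = 6561/65536
P(≥1) = 1 - 6561/65536 = 58975/65536

P = 58975/65536 ≈ 89.99%


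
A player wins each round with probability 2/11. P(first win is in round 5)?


Geometric: P(X=5) = (1-p)^(k-1)×p = (9/11)^4×2/11 = 13122/161051

P(X=5) = 13122/161051 ≈ 8.15%


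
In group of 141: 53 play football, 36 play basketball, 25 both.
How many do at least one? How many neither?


|A∪B| = 53+36-25 = 64
Neither = 141-64 = 77

At least one: 64; Neither: 77


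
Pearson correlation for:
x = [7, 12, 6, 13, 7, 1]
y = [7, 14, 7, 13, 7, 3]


n=6, Σx=46, Σy=51, Σxy=480, Σx²=448, Σy²=521
r = (6×480 - 46×51)/√((6×448 - 46²)(6×521 - 51²))
= 534/√(572×525) = 534/√300300 ≈ 534/547.9964 ≈ 0.9745

r ≈ 0.9745


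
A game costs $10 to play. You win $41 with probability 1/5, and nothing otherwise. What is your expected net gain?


E[gain] = (41-10)×1/5 + (-10)×4/5
= 31/5 - 8 = -9/5

Expected net gain = $-9/5 ≈ $-1.80


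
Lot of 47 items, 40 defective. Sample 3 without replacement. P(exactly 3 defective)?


Hypergeometric: C(40,3)×C(7,0)/C(47,3)
= 9880×1/16215 = 1976/3243

P(X=3) = 1976/3243 ≈ 60.93%


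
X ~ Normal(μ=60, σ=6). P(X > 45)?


z = (45-60)/6 = -2.5
P(X > 45) = 1 - P(Z ≤ -2.5) = 1 - 0.0062 = 0.9938

P(X > 45) ≈ 0.9938


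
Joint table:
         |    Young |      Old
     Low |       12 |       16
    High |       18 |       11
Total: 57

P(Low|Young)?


P(Low|Young) = 12/(12+18) = 12/30 = 2/5

P = 2/5 ≈ 40.00%


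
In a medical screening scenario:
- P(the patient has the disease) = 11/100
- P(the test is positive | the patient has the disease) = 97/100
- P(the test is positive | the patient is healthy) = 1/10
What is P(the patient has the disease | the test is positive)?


Using Bayes' theorem:
P(A|B) = P(B|A)·P(A) / P(B)

P(the test is positive) = 97/100 × 11/100 + 1/10 × 89/100
= 1067/10000 + 89/1000 = 1957/10000

P(the patient has the disease|the test is positive) = (1067/10000) / (1957/10000) = 1067/1957

P(the patient has the disease|the test is positive) = 1067/1957 ≈ 54.52%


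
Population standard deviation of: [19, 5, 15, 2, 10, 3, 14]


Mean = 68/7
  (19-68/7)²=4225/49
  (5-68/7)²=1089/49
  (15-68/7)²=1369/49
  (2-68/7)²=2916/49
  (10-68/7)²=4/49
  (3-68/7)²=2209/49
  (14-68/7)²=900/49
Σ(x-μ)² = 1816/7
σ² = (1816/7)/7 = 1816/49

σ = √(1816/49) ≈ 6.0878


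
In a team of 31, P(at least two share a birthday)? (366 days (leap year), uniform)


P(all different) = Π(366-i)/366 for i=0..30
= 0.270541
P(match) = 1 - 0.270541 = 0.729459

P ≈ 0.7295 ≈ 72.95%


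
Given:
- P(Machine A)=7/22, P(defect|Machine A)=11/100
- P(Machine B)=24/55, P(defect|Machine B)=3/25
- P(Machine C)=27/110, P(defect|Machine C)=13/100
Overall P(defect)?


P(B) = Σ P(B|Aᵢ)×P(Aᵢ)
  11/100×7/22 = 7/200
  3/25×24/55 = 72/1375
  13/100×27/110 = 351/11000
Sum = 164/1375

P(defect) = 164/1375 ≈ 11.93%


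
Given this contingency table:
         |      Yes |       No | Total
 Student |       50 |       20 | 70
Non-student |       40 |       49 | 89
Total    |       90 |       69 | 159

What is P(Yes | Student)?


P(Yes | Student) = 50/(50+20) = 50/70 = 5/7

P(Yes|Student) = 5/7 ≈ 71.43%


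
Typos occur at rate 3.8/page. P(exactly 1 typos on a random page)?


Poisson(λ=3.8): P(X=1) = e^(-λ)×λ^k/k!
= e^(-3.8) × 3.8^1 / 1!
≈ 0.02237077186 × 3.8 / 1 ≈ 0.085009

P(X=1) ≈ 0.085009 ≈ 8.50%


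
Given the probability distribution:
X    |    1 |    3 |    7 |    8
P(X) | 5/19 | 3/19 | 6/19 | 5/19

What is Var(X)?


E[X] = 96/19
E[X²] = 34
Var(X) = E[X²] - (E[X])² = 34 - 9216/361 = 3058/361

Var(X) = 3058/361 ≈ 8.4709


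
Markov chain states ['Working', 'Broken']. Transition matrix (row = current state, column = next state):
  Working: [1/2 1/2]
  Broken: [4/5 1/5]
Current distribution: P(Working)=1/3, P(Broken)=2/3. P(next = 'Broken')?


P(next=Broken) = Σᵢ P(now=i)×P(i→Broken)
= 1/3×1/2 + 2/3×1/5
= 1/6 + 2/15 = 3/10

P = 3/10 ≈ 0.3000


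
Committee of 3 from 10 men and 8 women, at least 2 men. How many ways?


Count by #men:
  2M,1W: C(10,2)×C(8,1)=360
  3M,0W: C(10,3)×C(8,0)=120
Total = 480

480


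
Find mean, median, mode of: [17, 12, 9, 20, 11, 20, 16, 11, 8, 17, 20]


Sorted: [8, 9, 11, 11, 12, 16, 17, 17, 20, 20, 20]
Mean = 161/11
Median = 16
Freq: {17: 2, 12: 1, 9: 1, 20: 3, 11: 2, 16: 1, 8: 1}
Mode: [20]

Mean=161/11, Median=16, Mode=20


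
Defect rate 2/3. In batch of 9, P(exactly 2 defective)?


Binomial: P(X=2) = C(9,2)×p^2×(1-p)^7
= 36 × 4/9 × 1/2187 = 16/2187

P(X=2) = 16/2187 ≈ 0.73%


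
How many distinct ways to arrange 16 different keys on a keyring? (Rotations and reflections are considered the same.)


Free circular arrangements: rotations and reflections both identified.
(n-1)!/2 = 15!/2 = 1307674368000/2 = 653837184000

653837184000


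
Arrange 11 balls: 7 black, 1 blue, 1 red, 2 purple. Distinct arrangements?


11!/(7!×1!×1!×2!) = 3960

3960


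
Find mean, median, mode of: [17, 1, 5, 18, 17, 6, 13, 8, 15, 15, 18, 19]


Sorted: [1, 5, 6, 8, 13, 15, 15, 17, 17, 18, 18, 19]
Mean = 152/12 = 38/3
Median = 15
Freq: {17: 2, 1: 1, 5: 1, 18: 2, 6: 1, 13: 1, 8: 1, 15: 2, 19: 1}
Mode: [15, 17, 18]

Mean=38/3, Median=15, Mode=[15, 17, 18]


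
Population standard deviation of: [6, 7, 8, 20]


Mean = 41/4
  (6-41/4)²=289/16
  (7-41/4)²=169/16
  (8-41/4)²=81/16
  (20-41/4)²=1521/16
Σ(x-μ)² = 515/4
σ² = (515/4)/4 = 515/16

σ = √(515/16) ≈ 5.6734


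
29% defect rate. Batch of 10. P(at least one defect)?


P(all good) = (71/100)^10 = 3255243551009881201/100000000000000000000
P(≥1 defect) = 96744756448990118799/100000000000000000000

P = 96744756448990118799/100000000000000000000 ≈ 96.74%


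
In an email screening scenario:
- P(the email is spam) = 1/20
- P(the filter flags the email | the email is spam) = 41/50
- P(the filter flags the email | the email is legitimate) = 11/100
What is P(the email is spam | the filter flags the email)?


Using Bayes' theorem:
P(A|B) = P(B|A)·P(A) / P(B)

P(the filter flags the email) = 41/50 × 1/20 + 11/100 × 19/20
= 41/1000 + 209/2000 = 291/2000

P(the email is spam|the filter flags the email) = (41/1000) / (291/2000) = 82/291

P(the email is spam|the filter flags the email) = 82/291 ≈ 28.18%


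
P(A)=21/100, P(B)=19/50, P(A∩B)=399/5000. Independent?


P(A)×P(B) = 399/5000
P(A∩B) = 399/5000
Equal ✓ → Independent

Yes, independent


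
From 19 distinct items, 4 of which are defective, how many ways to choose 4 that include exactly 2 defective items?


Choose 2 of the 4 defective items and 2 of the other 15 items:
C(4,2)×C(15,2) = 6×105 = 630

630


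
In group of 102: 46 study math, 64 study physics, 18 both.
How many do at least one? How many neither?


|A∪B| = 46+64-18 = 92
Neither = 102-92 = 10

At least one: 92; Neither: 10


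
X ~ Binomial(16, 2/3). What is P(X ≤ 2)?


P(X ≤ 2) = Σ P(X=i) for i=0..2
P(X=0) = 1/43046721
P(X=1) = 32/43046721
P(X=2) = 160/14348907
Sum = 19/1594323

P(X ≤ 2) = 19/1594323 ≈ 0.00%


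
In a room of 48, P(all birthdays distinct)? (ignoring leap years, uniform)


P(all different) = Π(365-i)/365 for i=0..47
= (365/365)×(364/365)×...×(318/365)
= 0.039402

P ≈ 0.0394 ≈ 3.94%


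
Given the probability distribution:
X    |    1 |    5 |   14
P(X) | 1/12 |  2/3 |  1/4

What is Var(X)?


E[X] = 83/12
E[X²] = 263/4
Var(X) = E[X²] - (E[X])² = 263/4 - 6889/144 = 2579/144

Var(X) = 2579/144 ≈ 17.9097


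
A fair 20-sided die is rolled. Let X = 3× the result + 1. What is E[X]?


E[die] = (1+20)/2 = 21/2
E[X] = 3×21/2 + 1 = 65/2

E[X] = 65/2


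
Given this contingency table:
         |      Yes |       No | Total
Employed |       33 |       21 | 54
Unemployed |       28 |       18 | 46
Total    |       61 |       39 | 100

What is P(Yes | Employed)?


P(Yes | Employed) = 33/(33+21) = 33/54 = 11/18

P(Yes|Employed) = 11/18 ≈ 61.11%


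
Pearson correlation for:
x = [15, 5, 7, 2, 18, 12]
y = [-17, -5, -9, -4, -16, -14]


n=6, Σx=59, Σy=-65, Σxy=-807, Σx²=771, Σy²=863
r = (6×(-807) - 59×(-65))/√((6×771 - 59²)(6×863 - (-65)²))
= -1007/√(1145×953) = -1007/√1091185 ≈ -1007/1044.5980 ≈ -0.9640

r ≈ -0.9640


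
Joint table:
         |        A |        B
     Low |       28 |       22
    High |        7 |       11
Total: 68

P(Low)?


P(Low) = (28+22)/68 = 50/68 = 25/34

P(Low) = 25/34 ≈ 73.53%


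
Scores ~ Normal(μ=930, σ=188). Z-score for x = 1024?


z = (x - μ)/σ = (1024 - 930)/188 = 0.5

z = 0.5


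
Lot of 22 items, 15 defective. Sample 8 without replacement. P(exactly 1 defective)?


Hypergeometric: C(15,1)×C(7,7)/C(22,8)
= 15×1/319770 = 1/21318

P(X=1) = 1/21318 ≈ 0.00%


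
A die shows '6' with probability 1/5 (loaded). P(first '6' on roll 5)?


Geometric: P(X=5) = (1-p)^(k-1)×p = (4/5)^4×1/5 = 256/3125

P(X=5) = 256/3125 ≈ 8.19%


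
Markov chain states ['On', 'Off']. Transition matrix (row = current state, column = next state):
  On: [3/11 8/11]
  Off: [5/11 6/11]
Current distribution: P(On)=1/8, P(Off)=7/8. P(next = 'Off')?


P(next=Off) = Σᵢ P(now=i)×P(i→Off)
= 1/8×8/11 + 7/8×6/11
= 1/11 + 21/44 = 25/44

P = 25/44 ≈ 0.5682


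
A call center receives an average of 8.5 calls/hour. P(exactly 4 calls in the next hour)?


Poisson(λ=8.5): P(X=4) = e^(-λ)×λ^k/k!
= e^(-8.5) × 8.5^4 / 4!
≈ 0.000203468369 × 5220.0625 / 24 ≈ 0.044255

P(X=4) ≈ 0.044255 ≈ 4.43%


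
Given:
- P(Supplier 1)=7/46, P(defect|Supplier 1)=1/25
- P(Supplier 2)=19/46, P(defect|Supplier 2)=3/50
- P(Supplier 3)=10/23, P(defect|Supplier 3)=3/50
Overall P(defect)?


P(B) = Σ P(B|Aᵢ)×P(Aᵢ)
  1/25×7/46 = 7/1150
  3/50×19/46 = 57/2300
  3/50×10/23 = 3/115
Sum = 131/2300

P(defect) = 131/2300 ≈ 5.70%


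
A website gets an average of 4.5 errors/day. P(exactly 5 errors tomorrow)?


Poisson(λ=4.5): P(X=5) = e^(-λ)×λ^k/k!
= e^(-4.5) × 4.5^5 / 5!
≈ 0.01110899654 × 1845.28125 / 120 ≈ 0.170827

P(X=5) ≈ 0.170827 ≈ 17.08%


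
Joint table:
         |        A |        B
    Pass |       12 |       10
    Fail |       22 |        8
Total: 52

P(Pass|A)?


P(Pass|A) = 12/(12+22) = 12/34 = 6/17

P = 6/17 ≈ 35.29%


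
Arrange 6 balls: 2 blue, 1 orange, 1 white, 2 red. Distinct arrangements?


6!/(2!×1!×1!×2!) = 180

180


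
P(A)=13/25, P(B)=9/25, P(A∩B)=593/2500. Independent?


P(A)×P(B) = 117/625
P(A∩B) = 593/2500
Not equal → NOT independent

No, not independent


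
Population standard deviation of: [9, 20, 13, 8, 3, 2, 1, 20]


Mean = 76/8 = 19/2
  (9-19/2)²=1/4
  (20-19/2)²=441/4
  (13-19/2)²=49/4
  (8-19/2)²=9/4
  (3-19/2)²=169/4
  (2-19/2)²=225/4
  (1-19/2)²=289/4
  (20-19/2)²=441/4
Σ(x-μ)² = 406
σ² = 406/8 = 203/4

σ = √(203/4) ≈ 7.1239


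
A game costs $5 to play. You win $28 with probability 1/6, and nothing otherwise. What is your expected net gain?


E[gain] = (28-5)×1/6 + (-5)×5/6
= 23/6 - 25/6 = -1/3

Expected net gain = $-1/3 ≈ $-0.33


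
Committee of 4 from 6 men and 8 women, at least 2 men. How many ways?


Count by #men:
  2M,2W: C(6,2)×C(8,2)=420
  3M,1W: C(6,3)×C(8,1)=160
  4M,0W: C(6,4)×C(8,0)=15
Total = 595

595


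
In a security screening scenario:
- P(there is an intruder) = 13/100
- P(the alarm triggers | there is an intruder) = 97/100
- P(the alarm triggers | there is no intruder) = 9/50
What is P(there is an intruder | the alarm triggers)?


Using Bayes' theorem:
P(A|B) = P(B|A)·P(A) / P(B)

P(the alarm triggers) = 97/100 × 13/100 + 9/50 × 87/100
= 1261/10000 + 783/5000 = 2827/10000

P(there is an intruder|the alarm triggers) = (1261/10000) / (2827/10000) = 1261/2827

P(there is an intruder|the alarm triggers) = 1261/2827 ≈ 44.61%


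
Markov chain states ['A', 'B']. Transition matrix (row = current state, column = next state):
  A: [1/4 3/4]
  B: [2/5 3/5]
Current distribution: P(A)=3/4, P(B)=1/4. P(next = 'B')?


P(next=B) = Σᵢ P(now=i)×P(i→B)
= 3/4×3/4 + 1/4×3/5
= 9/16 + 3/20 = 57/80

P = 57/80 ≈ 0.7125


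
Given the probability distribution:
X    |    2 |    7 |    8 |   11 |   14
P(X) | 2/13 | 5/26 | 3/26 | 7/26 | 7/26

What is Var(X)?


E[X] = 121/13
E[X²] = 1336/13
Var(X) = E[X²] - (E[X])² = 1336/13 - 14641/169 = 2727/169

Var(X) = 2727/169 ≈ 16.1361


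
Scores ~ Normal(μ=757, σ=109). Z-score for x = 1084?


z = (x - μ)/σ = (1084 - 757)/109 = 3.0

z = 3.0


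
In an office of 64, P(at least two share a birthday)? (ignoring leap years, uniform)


P(all different) = Π(365-i)/365 for i=0..63
= 0.002810
P(match) = 1 - 0.002810 = 0.997190

P ≈ 0.9972 ≈ 99.72%


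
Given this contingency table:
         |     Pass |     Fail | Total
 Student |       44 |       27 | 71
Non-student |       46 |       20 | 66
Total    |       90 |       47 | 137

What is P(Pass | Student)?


P(Pass | Student) = 44/(44+27) = 44/71

P(Pass|Student) = 44/71 ≈ 61.97%


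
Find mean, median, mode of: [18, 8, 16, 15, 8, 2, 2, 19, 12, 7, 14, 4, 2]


Sorted: [2, 2, 2, 4, 7, 8, 8, 12, 14, 15, 16, 18, 19]
Mean = 127/13
Median = 8
Freq: {18: 1, 8: 2, 16: 1, 15: 1, 2: 3, 19: 1, 12: 1, 7: 1, 14: 1, 4: 1}
Mode: [2]

Mean=127/13, Median=8, Mode=2


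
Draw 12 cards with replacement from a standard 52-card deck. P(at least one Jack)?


P(not a Jack) = 48/52 = 12/13
P(none in 12 draws) = (12/13)^12 = 8916100448256/23298085122481
P(≥1 Jack) = 1 - 8916100448256/23298085122481 = 14381984674225/23298085122481

P = 14381984674225/23298085122481 ≈ 61.73%


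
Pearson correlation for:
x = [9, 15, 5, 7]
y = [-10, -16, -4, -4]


n=4, Σx=36, Σy=-34, Σxy=-378, Σx²=380, Σy²=388
r = (4×(-378) - 36×(-34))/√((4×380 - 36²)(4×388 - (-34)²))
= -288/√(224×396) = -288/√88704 ≈ -288/297.8322 ≈ -0.9670

r ≈ -0.9670


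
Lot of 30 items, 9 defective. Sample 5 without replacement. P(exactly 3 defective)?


Hypergeometric: C(9,3)×C(21,2)/C(30,5)
= 84×210/142506 = 140/1131

P(X=3) = 140/1131 ≈ 12.38%


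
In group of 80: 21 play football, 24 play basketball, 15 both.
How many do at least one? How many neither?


|A∪B| = 21+24-15 = 30
Neither = 80-30 = 50

At least one: 30; Neither: 50


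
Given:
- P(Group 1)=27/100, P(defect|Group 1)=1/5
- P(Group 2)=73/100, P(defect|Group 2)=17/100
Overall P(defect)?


P(B) = Σ P(B|Aᵢ)×P(Aᵢ)
  1/5×27/100 = 27/500
  17/100×73/100 = 1241/10000
Sum = 1781/10000

P(defect) = 1781/10000 ≈ 17.81%


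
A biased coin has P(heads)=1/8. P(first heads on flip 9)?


Geometric: P(X=9) = (1-p)^(k-1)×p = (7/8)^8×1/8 = 5764801/134217728

P(X=9) = 5764801/134217728 ≈ 4.30%


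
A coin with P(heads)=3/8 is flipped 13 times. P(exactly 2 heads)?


Binomial: P(X=2) = C(13,2)×p^2×(1-p)^11
= 78 × 9/64 × 48828125/8589934592 = 17138671875/274877906944

P(X=2) = 17138671875/274877906944 ≈ 6.24%


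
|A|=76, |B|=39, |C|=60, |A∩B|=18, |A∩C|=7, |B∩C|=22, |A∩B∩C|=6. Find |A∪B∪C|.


|A∪B∪C| = 76+39+60-18-7-22+6 = 134

|A∪B∪C| = 134


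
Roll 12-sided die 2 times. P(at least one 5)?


P(no 5)^2 = (11/12)^2 = 121/144
P(≥1) = 1 - 121/144 = 23/144

P = 23/144 ≈ 15.97%


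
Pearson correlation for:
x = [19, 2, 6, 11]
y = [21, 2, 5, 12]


n=4, Σx=38, Σy=40, Σxy=565, Σx²=522, Σy²=614
r = (4×565 - 38×40)/√((4×522 - 38²)(4×614 - 40²))
= 740/√(644×856) = 740/√551264 ≈ 740/742.4715 ≈ 0.9967

r ≈ 0.9967


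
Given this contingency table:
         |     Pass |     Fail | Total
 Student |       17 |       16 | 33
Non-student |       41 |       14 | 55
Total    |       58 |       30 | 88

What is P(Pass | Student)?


P(Pass | Student) = 17/(17+16) = 17/33

P(Pass|Student) = 17/33 ≈ 51.52%


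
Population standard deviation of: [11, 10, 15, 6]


Mean = 42/4 = 21/2
  (11-21/2)²=1/4
  (10-21/2)²=1/4
  (15-21/2)²=81/4
  (6-21/2)²=81/4
Σ(x-μ)² = 41
σ² = 41/4

σ = √(41/4) ≈ 3.2016


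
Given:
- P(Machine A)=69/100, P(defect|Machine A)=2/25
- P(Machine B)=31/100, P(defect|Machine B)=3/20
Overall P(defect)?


P(B) = Σ P(B|Aᵢ)×P(Aᵢ)
  2/25×69/100 = 69/1250
  3/20×31/100 = 93/2000
Sum = 1017/10000

P(defect) = 1017/10000 ≈ 10.17%


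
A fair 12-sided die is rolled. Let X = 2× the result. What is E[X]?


E[die] = (1+12)/2 = 13/2
E[X] = 2 × 13/2 = 13

E[X] = 13


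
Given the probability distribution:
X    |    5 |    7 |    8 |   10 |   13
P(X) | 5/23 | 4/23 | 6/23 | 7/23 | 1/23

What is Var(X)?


E[X] = 8
E[X²] = 1574/23
Var(X) = E[X²] - (E[X])² = 1574/23 - 64 = 102/23

Var(X) = 102/23 ≈ 4.4348


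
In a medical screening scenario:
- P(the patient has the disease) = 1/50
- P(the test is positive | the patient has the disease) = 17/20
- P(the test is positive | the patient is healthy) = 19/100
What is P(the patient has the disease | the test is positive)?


Using Bayes' theorem:
P(A|B) = P(B|A)·P(A) / P(B)

P(the test is positive) = 17/20 × 1/50 + 19/100 × 49/50
= 17/1000 + 931/5000 = 127/625

P(the patient has the disease|the test is positive) = (17/1000) / (127/625) = 85/1016

P(the patient has the disease|the test is positive) = 85/1016 ≈ 8.37%


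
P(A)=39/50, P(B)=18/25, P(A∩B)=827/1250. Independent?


P(A)×P(B) = 351/625
P(A∩B) = 827/1250
Not equal → NOT independent

No, not independent


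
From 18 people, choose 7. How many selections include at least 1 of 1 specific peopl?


Complement: C(18,7) - C(17,7) = 31824 - 19448 = 12376

12376


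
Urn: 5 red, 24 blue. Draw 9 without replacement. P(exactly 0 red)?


Hypergeometric: C(5,0)×C(24,9)/C(29,9)
= 1×1307504/10015005 = 5168/39585

P(X=0) = 5168/39585 ≈ 13.06%


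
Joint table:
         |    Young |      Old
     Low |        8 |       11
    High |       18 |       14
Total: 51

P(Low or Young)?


P(Low∨Young) = P(Low) + P(Young) - P(Low∧Young)
= (19 + 26 - 8)/51 = 37/51

P = 37/51 ≈ 72.55%


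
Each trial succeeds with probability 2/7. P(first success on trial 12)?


Geometric: P(X=12) = (1-p)^(k-1)×p = (5/7)^11×2/7 = 97656250/13841287201

P(X=12) = 97656250/13841287201 ≈ 0.71%


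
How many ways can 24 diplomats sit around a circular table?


Circular arrangements of 24 distinct objects: fix one position to break rotational symmetry.
(n-1)! = 23! = 25852016738884976640000

25852016738884976640000


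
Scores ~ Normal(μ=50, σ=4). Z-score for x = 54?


z = (x - μ)/σ = (54 - 50)/4 = 1.0

z = 1.0


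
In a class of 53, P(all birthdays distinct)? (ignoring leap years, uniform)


P(all different) = Π(365-i)/365 for i=0..52
= (365/365)×(364/365)×...×(313/365)
= 0.018862

P ≈ 0.0189 ≈ 1.89%


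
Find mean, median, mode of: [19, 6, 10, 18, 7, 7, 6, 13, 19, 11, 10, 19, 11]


Sorted: [6, 6, 7, 7, 10, 10, 11, 11, 13, 18, 19, 19, 19]
Mean = 156/13 = 12
Median = 11
Freq: {19: 3, 6: 2, 10: 2, 18: 1, 7: 2, 13: 1, 11: 2}
Mode: [19]

Mean=12, Median=11, Mode=19


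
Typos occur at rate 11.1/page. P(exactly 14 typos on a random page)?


Poisson(λ=11.1): P(X=14) = e^(-λ)×λ^k/k!
= e^(-11.1) × 11.1^14 / 14!
≈ 1.511232382e-05 × 4.31044098048e+14 / 87178291200 ≈ 0.074721

P(X=14) ≈ 0.074721 ≈ 7.47%


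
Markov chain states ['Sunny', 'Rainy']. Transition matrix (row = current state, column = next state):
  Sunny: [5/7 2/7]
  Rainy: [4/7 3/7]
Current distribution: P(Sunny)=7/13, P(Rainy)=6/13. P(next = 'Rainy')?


P(next=Rainy) = Σᵢ P(now=i)×P(i→Rainy)
= 7/13×2/7 + 6/13×3/7
= 2/13 + 18/91 = 32/91

P = 32/91 ≈ 0.3516


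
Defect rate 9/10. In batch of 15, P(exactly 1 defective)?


Binomial: P(X=1) = C(15,1)×p^1×(1-p)^14
= 15 × 9/10 × 1/100000000000000 = 27/200000000000000

P(X=1) = 27/200000000000000 ≈ 0.00%


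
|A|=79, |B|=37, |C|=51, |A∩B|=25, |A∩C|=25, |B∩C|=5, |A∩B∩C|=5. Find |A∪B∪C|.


|A∪B∪C| = 79+37+51-25-25-5+5 = 117

|A∪B∪C| = 117


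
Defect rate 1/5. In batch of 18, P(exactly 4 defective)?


Binomial: P(X=4) = C(18,4)×p^4×(1-p)^14
= 3060 × 1/625 × 268435456/6103515625 = 164282499072/762939453125

P(X=4) = 164282499072/762939453125 ≈ 21.53%


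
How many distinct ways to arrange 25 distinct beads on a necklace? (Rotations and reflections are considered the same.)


Free circular arrangements: rotations and reflections both identified.
(n-1)!/2 = 24!/2 = 620448401733239439360000/2 = 310224200866619719680000

310224200866619719680000


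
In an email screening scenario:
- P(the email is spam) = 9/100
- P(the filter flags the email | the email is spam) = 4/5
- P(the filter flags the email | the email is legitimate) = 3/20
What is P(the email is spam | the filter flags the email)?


Using Bayes' theorem:
P(A|B) = P(B|A)·P(A) / P(B)

P(the filter flags the email) = 4/5 × 9/100 + 3/20 × 91/100
= 9/125 + 273/2000 = 417/2000

P(the email is spam|the filter flags the email) = (9/125) / (417/2000) = 48/139

P(the email is spam|the filter flags the email) = 48/139 ≈ 34.53%


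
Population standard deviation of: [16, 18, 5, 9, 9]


Mean = 57/5
  (16-57/5)²=529/25
  (18-57/5)²=1089/25
  (5-57/5)²=1024/25
  (9-57/5)²=144/25
  (9-57/5)²=144/25
Σ(x-μ)² = 586/5
σ² = (586/5)/5 = 586/25

σ = √(586/25) ≈ 4.8415
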